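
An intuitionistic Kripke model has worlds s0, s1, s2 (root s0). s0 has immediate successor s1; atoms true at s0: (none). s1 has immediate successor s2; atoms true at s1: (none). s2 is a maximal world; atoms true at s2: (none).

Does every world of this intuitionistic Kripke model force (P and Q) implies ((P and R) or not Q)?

Yes

s0 forces (P and Q) implies ((P and R) or not Q) vacuously: no world accessible from s0 forces the antecedent P and Q.
Since the root s0 forces (P and Q) implies ((P and R) or not Q) and forcing is persistent (monotone upward), every world forces it.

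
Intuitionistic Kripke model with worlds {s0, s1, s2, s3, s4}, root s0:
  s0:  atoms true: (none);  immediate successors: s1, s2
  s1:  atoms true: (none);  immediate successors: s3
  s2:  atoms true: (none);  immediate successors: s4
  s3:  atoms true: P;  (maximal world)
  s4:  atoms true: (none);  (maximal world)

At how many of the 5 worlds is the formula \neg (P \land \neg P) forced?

s0: forces it.
s1: forces it.
s2: forces it.
s3: forces it.
s4: forces it.
Worlds forcing the formula: {s0, s1, s2, s3, s4}.

5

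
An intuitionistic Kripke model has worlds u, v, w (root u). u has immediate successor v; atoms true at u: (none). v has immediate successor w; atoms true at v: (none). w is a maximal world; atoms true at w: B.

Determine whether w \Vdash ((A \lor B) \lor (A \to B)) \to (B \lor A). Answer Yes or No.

w \Vdash ((A \lor B) \lor (A \to B)) \to (B \lor A): every world accessible from w that forces (A \lor B) \lor (A \to B) (namely w) also forces B \lor A.

Yes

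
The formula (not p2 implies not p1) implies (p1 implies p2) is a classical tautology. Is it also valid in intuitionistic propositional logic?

This is the converse of contraposition, which is not intuitionistically valid.
A Kripke countermodel: worlds s0, s1; order generated by s0 <= s1; atoms true at each world — s0:{p1}; s1:{p1,p2}.
s0 does not force (not p2 implies not p1) implies (p1 implies p2): already at s0 itself, s0 forces not p2 implies not p1 but s0 does not force p1 implies p2.
s0 does not force p1 implies p2: already at s0 itself, s0 forces p1 but s0 does not force p2.
s0 lacks atom p2, so s0 does not force p2.
So the root s0 does not force the formula.

No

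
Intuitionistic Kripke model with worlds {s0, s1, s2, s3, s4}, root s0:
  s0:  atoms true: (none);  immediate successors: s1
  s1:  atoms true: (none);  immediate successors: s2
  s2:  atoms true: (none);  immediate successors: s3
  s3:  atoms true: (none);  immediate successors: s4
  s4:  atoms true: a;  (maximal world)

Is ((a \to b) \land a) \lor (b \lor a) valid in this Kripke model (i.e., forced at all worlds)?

No

Not every world: s0 \nVdash ((a \to b) \land a) \lor (b \lor a).
s0 \nVdash ((a \to b) \land a) \lor (b \lor a): neither disjunct is forced at s0.
s0 \nVdash (a \to b) \land a since s0 fails a \to b.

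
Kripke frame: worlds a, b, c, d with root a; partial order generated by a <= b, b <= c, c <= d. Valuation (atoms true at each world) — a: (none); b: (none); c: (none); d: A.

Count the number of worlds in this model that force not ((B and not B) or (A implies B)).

a: forces it.
b: forces it.
c: forces it.
d: forces it.
Worlds forcing the formula: {a, b, c, d}.

4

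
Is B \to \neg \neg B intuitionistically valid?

Yes

This is double-negation introduction, which is intuitionistically derivable.
If a world forces B then every accessible world forces B (persistence), so none forces \neg B; hence \neg \neg B.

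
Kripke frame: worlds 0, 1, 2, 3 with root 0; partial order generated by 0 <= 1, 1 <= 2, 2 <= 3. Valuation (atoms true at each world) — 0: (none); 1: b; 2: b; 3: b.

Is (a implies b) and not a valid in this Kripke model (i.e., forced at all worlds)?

0 forces (a implies b) and not a since 0 forces both conjuncts.
Since the root 0 forces (a implies b) and not a and forcing is persistent (monotone upward), every world forces it.

Yes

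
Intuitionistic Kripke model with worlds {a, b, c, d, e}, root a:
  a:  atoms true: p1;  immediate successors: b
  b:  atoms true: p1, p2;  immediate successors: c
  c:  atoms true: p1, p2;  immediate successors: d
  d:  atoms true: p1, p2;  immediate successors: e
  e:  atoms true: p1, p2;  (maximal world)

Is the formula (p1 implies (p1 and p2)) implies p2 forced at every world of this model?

Yes

a forces (p1 implies (p1 and p2)) implies p2: every world accessible from a that forces p1 implies (p1 and p2) (namely b, c, d, e) also forces p2.
Since the root a forces (p1 implies (p1 and p2)) implies p2 and forcing is persistent (monotone upward), every world forces it.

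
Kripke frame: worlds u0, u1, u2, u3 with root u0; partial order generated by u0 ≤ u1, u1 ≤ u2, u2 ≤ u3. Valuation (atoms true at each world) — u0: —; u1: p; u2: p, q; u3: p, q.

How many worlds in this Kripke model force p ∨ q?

3

u0: does not force it — u0 ⊮ p ∨ q: neither disjunct is forced at u0.
u1: forces it.
u2: forces it.
u3: forces it.
Worlds forcing the formula: {u1, u2, u3}.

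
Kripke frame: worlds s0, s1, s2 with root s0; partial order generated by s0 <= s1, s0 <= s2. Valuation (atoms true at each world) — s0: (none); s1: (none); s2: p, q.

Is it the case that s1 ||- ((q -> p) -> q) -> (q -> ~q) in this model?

Yes

s1 ||- ((q -> p) -> q) -> (q -> ~q) vacuously: no world accessible from s1 forces the antecedent (q -> p) -> q.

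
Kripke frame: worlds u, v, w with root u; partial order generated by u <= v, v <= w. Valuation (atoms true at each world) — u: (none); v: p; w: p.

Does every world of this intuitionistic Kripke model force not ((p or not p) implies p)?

Not every world: u does not force not ((p or not p) implies p).
u does not force not ((p or not p) implies p) since u is accessible from u and u forces (p or not p) implies p.
u forces (p or not p) implies p: every world accessible from u that forces p or not p (namely v, w) also forces p.

No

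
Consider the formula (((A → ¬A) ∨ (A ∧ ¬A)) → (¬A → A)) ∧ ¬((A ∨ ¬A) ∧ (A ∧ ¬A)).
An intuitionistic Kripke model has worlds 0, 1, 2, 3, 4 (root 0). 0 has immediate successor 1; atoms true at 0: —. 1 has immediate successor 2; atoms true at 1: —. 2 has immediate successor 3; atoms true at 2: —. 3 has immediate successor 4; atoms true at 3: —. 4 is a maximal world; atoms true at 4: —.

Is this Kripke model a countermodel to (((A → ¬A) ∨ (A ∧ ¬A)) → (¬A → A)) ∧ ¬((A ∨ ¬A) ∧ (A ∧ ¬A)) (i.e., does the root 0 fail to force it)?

0 ⊮ (((A → ¬A) ∨ (A ∧ ¬A)) → (¬A → A)) ∧ ¬((A ∨ ¬A) ∧ (A ∧ ¬A)) since 0 fails ((A → ¬A) ∨ (A ∧ ¬A)) → (¬A → A).
So the root 0 does not force (((A → ¬A) ∨ (A ∧ ¬A)) → (¬A → A)) ∧ ¬((A ∨ ¬A) ∧ (A ∧ ¬A)); the model is a countermodel.

Yes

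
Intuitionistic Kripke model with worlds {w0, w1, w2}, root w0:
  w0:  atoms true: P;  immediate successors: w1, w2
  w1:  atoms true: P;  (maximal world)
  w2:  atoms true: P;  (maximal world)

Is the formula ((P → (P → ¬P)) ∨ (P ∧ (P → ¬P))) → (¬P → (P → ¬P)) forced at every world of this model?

w0 ⊩ ((P → (P → ¬P)) ∨ (P ∧ (P → ¬P))) → (¬P → (P → ¬P)) vacuously: no world accessible from w0 forces the antecedent (P → (P → ¬P)) ∨ (P ∧ (P → ¬P)).
Since the root w0 forces ((P → (P → ¬P)) ∨ (P ∧ (P → ¬P))) → (¬P → (P → ¬P)) and forcing is persistent (monotone upward), every world forces it.

Yes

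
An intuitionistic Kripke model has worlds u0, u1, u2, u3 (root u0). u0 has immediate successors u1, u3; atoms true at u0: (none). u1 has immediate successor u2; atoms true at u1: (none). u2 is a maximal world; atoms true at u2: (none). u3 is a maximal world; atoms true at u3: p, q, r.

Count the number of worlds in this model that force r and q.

1

u0: does not force it — u0 does not force r and q since u0 fails r.
u1: does not force it.
u2: does not force it.
u3: forces it.
Worlds forcing the formula: {u3}.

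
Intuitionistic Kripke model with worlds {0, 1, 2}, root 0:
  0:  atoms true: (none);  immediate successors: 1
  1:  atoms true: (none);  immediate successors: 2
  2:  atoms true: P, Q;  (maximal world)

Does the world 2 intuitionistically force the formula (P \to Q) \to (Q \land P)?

2 \Vdash (P \to Q) \to (Q \land P): every world accessible from 2 that forces P \to Q (namely 2) also forces Q \land P.

Yes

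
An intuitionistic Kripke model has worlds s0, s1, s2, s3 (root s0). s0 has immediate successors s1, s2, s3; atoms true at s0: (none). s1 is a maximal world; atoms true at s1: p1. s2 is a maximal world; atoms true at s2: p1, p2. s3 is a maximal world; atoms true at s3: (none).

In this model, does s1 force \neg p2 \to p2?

s1 \nVdash \neg p2 \to p2: already at s1 itself, s1 \Vdash \neg p2 but s1 \nVdash p2.
s1 lacks atom p2, so s1 \nVdash p2.

No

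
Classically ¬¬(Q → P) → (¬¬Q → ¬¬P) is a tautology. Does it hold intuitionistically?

This is the distribution of double negation over implication, which is intuitionistically derivable.
Assume ¬¬(Q → P) and ¬¬Q; suppose ¬P. Then Q → P would give ¬Q (by contraposition), contradicting ¬¬Q; so ¬(Q → P), contradicting ¬¬(Q → P). Hence ¬¬P.

Yes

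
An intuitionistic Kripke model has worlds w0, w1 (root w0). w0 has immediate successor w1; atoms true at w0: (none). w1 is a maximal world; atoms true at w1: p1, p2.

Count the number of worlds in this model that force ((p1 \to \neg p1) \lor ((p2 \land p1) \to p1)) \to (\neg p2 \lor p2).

1

w0: does not force it — w0 \nVdash ((p1 \to \neg p1) \lor ((p2 \land p1) \to p1)) \to (\neg p2 \lor p2): already at w0 itself, w0 \Vdash (p1 \to \neg p1) \lor ((p2 \land p1) \to p1) but w0 \nVdash \neg p2 \lor p2.
w1: forces it.
Worlds forcing the formula: {w1}.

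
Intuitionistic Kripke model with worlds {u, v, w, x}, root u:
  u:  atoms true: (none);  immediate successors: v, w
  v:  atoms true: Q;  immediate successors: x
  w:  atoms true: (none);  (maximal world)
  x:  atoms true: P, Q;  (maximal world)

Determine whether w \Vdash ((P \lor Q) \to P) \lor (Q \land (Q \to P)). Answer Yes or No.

Yes

w \Vdash ((P \lor Q) \to P) \lor (Q \land (Q \to P)) via the disjunct (P \lor Q) \to P.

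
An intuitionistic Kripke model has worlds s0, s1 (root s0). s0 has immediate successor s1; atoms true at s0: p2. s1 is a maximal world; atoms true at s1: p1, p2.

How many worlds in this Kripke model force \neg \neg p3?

0

s0: does not force it — s0 \nVdash \neg \neg p3 since s0 is accessible from s0 and s0 \Vdash \neg p3.
s1: does not force it.
Worlds forcing the formula: { }.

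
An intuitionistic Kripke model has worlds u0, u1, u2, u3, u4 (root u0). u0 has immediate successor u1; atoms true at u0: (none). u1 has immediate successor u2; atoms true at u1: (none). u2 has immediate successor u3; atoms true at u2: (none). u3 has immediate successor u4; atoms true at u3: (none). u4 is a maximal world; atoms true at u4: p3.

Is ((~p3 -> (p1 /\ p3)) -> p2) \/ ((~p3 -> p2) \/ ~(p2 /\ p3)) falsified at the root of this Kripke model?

u0 ||- ((~p3 -> (p1 /\ p3)) -> p2) \/ ((~p3 -> p2) \/ ~(p2 /\ p3)) via the disjunct (~p3 -> p2) \/ ~(p2 /\ p3).
So the root u0 forces ((~p3 -> (p1 /\ p3)) -> p2) \/ ((~p3 -> p2) \/ ~(p2 /\ p3)); the model is not a countermodel.

No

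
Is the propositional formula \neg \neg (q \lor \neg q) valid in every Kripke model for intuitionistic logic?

Yes

This is the double negation of excluded middle, which is intuitionistically derivable.
Assuming \neg (q \lor \neg q): from q we'd get q \lor \neg q, so \neg q; but then q \lor \neg q again — contradiction. Hence \neg \neg (q \lor \neg q).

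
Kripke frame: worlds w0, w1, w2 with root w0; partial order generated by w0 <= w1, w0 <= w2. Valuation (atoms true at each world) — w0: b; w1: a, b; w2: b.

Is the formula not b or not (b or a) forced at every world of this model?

No

Not every world: w0 does not force not b or not (b or a).
w0 does not force not b or not (b or a): neither disjunct is forced at w0.
w0 does not force not b since w0 is accessible from w0 and w0 forces b.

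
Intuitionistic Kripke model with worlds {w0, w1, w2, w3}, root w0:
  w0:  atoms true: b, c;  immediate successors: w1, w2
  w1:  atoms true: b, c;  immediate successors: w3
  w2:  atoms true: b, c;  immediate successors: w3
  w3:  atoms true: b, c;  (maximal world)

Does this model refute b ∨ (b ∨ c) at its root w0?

No

w0 ⊩ b ∨ (b ∨ c) via the disjunct b.
So the root w0 forces b ∨ (b ∨ c); the model is not a countermodel.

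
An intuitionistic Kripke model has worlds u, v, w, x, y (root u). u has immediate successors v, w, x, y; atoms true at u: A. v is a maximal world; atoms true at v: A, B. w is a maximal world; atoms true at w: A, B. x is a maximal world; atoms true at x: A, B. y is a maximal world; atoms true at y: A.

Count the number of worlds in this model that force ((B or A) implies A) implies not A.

0

u: does not force it — u does not force ((B or A) implies A) implies not A: already at u itself, u forces (B or A) implies A but u does not force not A.
v: does not force it — v does not force ((B or A) implies A) implies not A: already at v itself, v forces (B or A) implies A but v does not force not A.
w: does not force it — w does not force ((B or A) implies A) implies not A: already at w itself, w forces (B or A) implies A but w does not force not A.
x: does not force it.
y: does not force it.
Worlds forcing the formula: { }.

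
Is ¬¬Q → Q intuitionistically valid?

This is double-negation elimination, which is not intuitionistically valid.
A Kripke countermodel: worlds u, v; order generated by u ≤ v; atoms true at each world — u:{}; v:{Q}.
u ⊮ ¬¬Q → Q: already at u itself, u ⊩ ¬¬Q but u ⊮ Q.
u lacks atom Q, so u ⊮ Q.
So the root u does not force the formula.

No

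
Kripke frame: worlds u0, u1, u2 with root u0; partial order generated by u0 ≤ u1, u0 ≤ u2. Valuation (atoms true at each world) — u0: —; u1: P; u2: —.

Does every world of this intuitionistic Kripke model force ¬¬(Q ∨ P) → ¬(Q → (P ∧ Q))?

Not every world: u0 ⊮ ¬¬(Q ∨ P) → ¬(Q → (P ∧ Q)).
u0 ⊮ ¬¬(Q ∨ P) → ¬(Q → (P ∧ Q)): at the accessible world u1, u1 ⊩ ¬¬(Q ∨ P) but u1 ⊮ ¬(Q → (P ∧ Q)).
u1 ⊮ ¬(Q → (P ∧ Q)) since u1 is accessible from u1 and u1 ⊩ Q → (P ∧ Q).

No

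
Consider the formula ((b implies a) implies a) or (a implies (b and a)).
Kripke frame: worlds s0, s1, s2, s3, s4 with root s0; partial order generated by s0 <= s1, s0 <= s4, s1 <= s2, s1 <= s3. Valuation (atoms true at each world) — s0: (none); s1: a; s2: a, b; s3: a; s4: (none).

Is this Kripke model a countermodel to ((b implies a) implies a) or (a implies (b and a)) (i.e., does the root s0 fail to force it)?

s0 does not force ((b implies a) implies a) or (a implies (b and a)): neither disjunct is forced at s0.
s0 does not force (b implies a) implies a: already at s0 itself, s0 forces b implies a but s0 does not force a.
s0 lacks atom a, so s0 does not force a.
So the root s0 does not force ((b implies a) implies a) or (a implies (b and a)); the model is a countermodel.

Yes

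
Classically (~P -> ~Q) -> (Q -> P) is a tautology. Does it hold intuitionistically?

No

This is the converse of contraposition, which is not intuitionistically valid.
A Kripke countermodel: worlds 0, 1; order generated by 0 <= 1; atoms true at each world — 0:{Q}; 1:{P,Q}.
0 ||-/- (~P -> ~Q) -> (Q -> P): already at 0 itself, 0 ||- ~P -> ~Q but 0 ||-/- Q -> P.
0 ||-/- Q -> P: already at 0 itself, 0 ||- Q but 0 ||-/- P.
0 lacks atom P, so 0 ||-/- P.
So the root 0 does not force the formula.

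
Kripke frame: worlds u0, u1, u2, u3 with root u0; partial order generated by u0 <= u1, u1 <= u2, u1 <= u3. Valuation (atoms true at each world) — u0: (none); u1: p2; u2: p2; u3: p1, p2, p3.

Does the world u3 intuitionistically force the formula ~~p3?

u3 ||- ~~p3: no world accessible from u3 forces ~p3.

Yes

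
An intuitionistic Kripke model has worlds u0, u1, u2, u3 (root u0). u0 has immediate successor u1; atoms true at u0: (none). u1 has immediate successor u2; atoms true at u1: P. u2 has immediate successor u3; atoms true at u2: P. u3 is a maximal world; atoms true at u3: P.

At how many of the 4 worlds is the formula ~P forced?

u0: does not force it — u0 ||-/- ~P since u1 is accessible from u0 and u1 ||- P.
u1: does not force it — u1 ||-/- ~P since u1 is accessible from u1 and u1 ||- P.
u2: does not force it.
u3: does not force it.
Worlds forcing the formula: { }.

0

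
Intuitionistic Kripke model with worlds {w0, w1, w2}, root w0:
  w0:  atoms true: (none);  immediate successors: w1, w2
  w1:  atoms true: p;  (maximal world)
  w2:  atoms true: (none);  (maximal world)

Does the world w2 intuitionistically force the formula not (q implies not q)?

w2 does not force not (q implies not q) since w2 is accessible from w2 and w2 forces q implies not q.
w2 forces q implies not q vacuously: no world accessible from w2 forces the antecedent q.

No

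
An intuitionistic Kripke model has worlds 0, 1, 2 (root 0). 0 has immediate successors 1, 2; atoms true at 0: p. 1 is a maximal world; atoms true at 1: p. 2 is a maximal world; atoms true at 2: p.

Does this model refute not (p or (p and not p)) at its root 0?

Yes

0 does not force not (p or (p and not p)) since 0 is accessible from 0 and 0 forces p or (p and not p).
0 forces p or (p and not p) via the disjunct p.
So the root 0 does not force not (p or (p and not p)); the model is a countermodel.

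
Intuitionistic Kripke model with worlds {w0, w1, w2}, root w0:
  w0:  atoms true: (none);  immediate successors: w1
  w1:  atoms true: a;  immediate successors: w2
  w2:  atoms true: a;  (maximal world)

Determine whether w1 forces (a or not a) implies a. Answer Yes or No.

w1 forces (a or not a) implies a: every world accessible from w1 that forces a or not a (namely w1, w2) also forces a.

Yes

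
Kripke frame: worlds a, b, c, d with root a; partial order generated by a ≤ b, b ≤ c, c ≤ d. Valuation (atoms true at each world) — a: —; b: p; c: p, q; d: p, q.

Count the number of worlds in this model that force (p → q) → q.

a: forces it.
b: forces it.
c: forces it.
d: forces it.
Worlds forcing the formula: {a, b, c, d}.

4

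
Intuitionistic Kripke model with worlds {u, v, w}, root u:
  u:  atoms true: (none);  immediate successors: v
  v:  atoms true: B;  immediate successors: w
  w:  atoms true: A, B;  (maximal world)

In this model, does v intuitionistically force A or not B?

No

v does not force A or not B: neither disjunct is forced at v.
v lacks atom A, so v does not force A.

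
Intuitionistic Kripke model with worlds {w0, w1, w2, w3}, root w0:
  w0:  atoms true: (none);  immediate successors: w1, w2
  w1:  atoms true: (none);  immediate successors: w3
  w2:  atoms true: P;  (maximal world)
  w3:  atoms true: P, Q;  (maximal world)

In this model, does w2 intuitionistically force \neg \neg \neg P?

w2 \nVdash \neg \neg \neg P since w2 is accessible from w2 and w2 \Vdash \neg \neg P.
w2 \Vdash \neg \neg P: no world accessible from w2 forces \neg P.

No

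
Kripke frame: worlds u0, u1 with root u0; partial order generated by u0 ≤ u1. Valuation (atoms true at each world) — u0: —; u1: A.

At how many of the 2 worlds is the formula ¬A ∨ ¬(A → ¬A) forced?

2

u0: forces it.
u1: forces it.
Worlds forcing the formula: {u0, u1}.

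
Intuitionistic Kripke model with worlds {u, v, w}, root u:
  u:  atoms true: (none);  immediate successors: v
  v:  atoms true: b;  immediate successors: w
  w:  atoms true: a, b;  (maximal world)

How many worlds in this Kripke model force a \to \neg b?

0

u: does not force it — u \nVdash a \to \neg b: at the accessible world w, w \Vdash a but w \nVdash \neg b.
v: does not force it — v \nVdash a \to \neg b: at the accessible world w, w \Vdash a but w \nVdash \neg b.
w: does not force it.
Worlds forcing the formula: { }.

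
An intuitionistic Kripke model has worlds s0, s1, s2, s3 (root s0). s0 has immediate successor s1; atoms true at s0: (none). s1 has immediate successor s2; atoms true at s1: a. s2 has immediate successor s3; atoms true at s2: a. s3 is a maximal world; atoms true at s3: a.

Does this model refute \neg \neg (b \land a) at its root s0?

Yes

s0 \nVdash \neg \neg (b \land a) since s0 is accessible from s0 and s0 \Vdash \neg (b \land a).
s0 \Vdash \neg (b \land a): no world accessible from s0 forces b \land a.
So the root s0 does not force \neg \neg (b \land a); the model is a countermodel.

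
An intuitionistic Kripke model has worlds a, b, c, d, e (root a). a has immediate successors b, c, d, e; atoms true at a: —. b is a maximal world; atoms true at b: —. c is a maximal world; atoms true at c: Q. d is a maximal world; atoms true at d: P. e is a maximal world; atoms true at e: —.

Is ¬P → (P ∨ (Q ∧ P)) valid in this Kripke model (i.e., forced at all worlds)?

No

Not every world: a ⊮ ¬P → (P ∨ (Q ∧ P)).
a ⊮ ¬P → (P ∨ (Q ∧ P)): at the accessible world b, b ⊩ ¬P but b ⊮ P ∨ (Q ∧ P).
b ⊮ P ∨ (Q ∧ P): neither disjunct is forced at b.
b lacks atom P, so b ⊮ P.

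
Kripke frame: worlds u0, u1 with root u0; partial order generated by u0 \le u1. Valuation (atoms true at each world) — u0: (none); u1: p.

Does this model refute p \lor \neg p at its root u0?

u0 \nVdash p \lor \neg p: neither disjunct is forced at u0.
u0 lacks atom p, so u0 \nVdash p.
So the root u0 does not force p \lor \neg p; the model is a countermodel.

Yes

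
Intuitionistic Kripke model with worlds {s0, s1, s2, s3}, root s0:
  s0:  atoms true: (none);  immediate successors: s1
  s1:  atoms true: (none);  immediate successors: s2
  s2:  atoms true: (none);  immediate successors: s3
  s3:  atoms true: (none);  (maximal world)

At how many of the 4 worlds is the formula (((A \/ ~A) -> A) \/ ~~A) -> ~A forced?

s0: forces it.
s1: forces it.
s2: forces it.
s3: forces it.
Worlds forcing the formula: {s0, s1, s2, s3}.

4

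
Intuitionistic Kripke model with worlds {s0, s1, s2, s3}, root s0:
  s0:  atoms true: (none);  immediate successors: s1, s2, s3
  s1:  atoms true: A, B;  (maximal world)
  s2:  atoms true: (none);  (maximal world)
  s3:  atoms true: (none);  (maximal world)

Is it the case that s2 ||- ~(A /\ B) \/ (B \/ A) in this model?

s2 ||- ~(A /\ B) \/ (B \/ A) via the disjunct ~(A /\ B).

Yes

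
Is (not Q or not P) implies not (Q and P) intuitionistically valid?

This is a constructively valid De Morgan direction (disjunction of negations to negated conjunction), which is intuitionistically derivable.
If not Q holds at a world then no accessible world forces Q, hence none forces Q and P; likewise for not P.

Yes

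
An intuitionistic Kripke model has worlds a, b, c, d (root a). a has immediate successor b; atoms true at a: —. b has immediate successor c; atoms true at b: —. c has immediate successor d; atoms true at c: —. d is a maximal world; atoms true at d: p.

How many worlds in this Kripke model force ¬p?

0

a: does not force it — a ⊮ ¬p since d is accessible from a and d ⊩ p.
b: does not force it — b ⊮ ¬p since d is accessible from b and d ⊩ p.
c: does not force it.
d: does not force it.
Worlds forcing the formula: { }.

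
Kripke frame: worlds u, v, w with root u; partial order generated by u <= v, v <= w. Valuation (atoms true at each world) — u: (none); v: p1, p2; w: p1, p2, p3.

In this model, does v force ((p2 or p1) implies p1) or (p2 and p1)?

v forces ((p2 or p1) implies p1) or (p2 and p1) via the disjunct (p2 or p1) implies p1.

Yes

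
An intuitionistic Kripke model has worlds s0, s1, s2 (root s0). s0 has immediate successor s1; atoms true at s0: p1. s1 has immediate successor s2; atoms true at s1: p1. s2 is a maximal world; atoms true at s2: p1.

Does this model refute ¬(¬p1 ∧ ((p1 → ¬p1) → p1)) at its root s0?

No

s0 ⊩ ¬(¬p1 ∧ ((p1 → ¬p1) → p1)): no world accessible from s0 forces ¬p1 ∧ ((p1 → ¬p1) → p1).
So the root s0 forces ¬(¬p1 ∧ ((p1 → ¬p1) → p1)); the model is not a countermodel.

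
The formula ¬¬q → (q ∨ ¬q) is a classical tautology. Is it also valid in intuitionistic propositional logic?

No

This is a variant of double-negation elimination (deriving excluded middle from double negation), which is not intuitionistically valid.
A Kripke countermodel: worlds w0, w1; order generated by w0 ≤ w1; atoms true at each world — w0:{}; w1:{q}.
w0 ⊮ ¬¬q → (q ∨ ¬q): already at w0 itself, w0 ⊩ ¬¬q but w0 ⊮ q ∨ ¬q.
w0 ⊮ q ∨ ¬q: neither disjunct is forced at w0.
w0 lacks atom q, so w0 ⊮ q.
So the root w0 does not force the formula.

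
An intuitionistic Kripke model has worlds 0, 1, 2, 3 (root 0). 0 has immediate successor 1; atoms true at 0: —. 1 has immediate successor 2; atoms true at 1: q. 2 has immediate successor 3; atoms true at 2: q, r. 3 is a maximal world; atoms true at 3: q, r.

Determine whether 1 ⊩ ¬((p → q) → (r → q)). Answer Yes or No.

1 ⊮ ¬((p → q) → (r → q)) since 1 is accessible from 1 and 1 ⊩ (p → q) → (r → q).
1 ⊩ (p → q) → (r → q): every world accessible from 1 that forces p → q (namely 1, 2, 3) also forces r → q.

No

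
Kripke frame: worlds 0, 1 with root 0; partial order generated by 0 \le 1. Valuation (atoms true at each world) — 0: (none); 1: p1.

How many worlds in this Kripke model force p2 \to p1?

2

0: forces it.
1: forces it.
Worlds forcing the formula: {0, 1}.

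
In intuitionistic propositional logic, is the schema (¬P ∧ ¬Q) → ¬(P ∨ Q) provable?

This is a constructively valid De Morgan direction (conjunction of negations to negated disjunction), which is intuitionistically derivable.
If both ¬P and ¬Q hold at a world, no accessible world forces P or forces Q, so none forces P ∨ Q.

Yes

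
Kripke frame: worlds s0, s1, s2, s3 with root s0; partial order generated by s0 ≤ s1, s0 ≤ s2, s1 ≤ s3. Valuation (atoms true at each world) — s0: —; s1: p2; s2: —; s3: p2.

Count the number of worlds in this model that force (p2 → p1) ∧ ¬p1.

1

s0: does not force it — s0 ⊮ (p2 → p1) ∧ ¬p1 since s0 fails p2 → p1.
s1: does not force it — s1 ⊮ (p2 → p1) ∧ ¬p1 since s1 fails p2 → p1.
s2: forces it.
s3: does not force it.
Worlds forcing the formula: {s2}.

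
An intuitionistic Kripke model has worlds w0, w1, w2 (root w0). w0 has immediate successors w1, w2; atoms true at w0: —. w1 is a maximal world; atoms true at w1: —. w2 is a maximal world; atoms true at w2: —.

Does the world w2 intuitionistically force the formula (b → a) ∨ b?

Yes

w2 ⊩ (b → a) ∨ b via the disjunct b → a.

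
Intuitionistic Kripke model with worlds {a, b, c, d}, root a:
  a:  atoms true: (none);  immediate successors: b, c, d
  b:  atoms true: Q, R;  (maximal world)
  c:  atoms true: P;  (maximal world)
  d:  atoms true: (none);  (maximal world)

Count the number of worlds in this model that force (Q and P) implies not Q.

a: forces it.
b: forces it.
c: forces it.
d: forces it.
Worlds forcing the formula: {a, b, c, d}.

4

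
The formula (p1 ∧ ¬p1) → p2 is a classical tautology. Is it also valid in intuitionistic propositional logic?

Yes

This is an instance of ex falso quodlibet, which is intuitionistically derivable.
No world can force both p1 and ¬p1, so the antecedent p1 ∧ ¬p1 is never forced and the implication holds vacuously at every world.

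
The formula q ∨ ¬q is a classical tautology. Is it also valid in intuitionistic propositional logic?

This is the law of excluded middle, which is not intuitionistically valid.
A Kripke countermodel: worlds u, v; order generated by u ≤ v; atoms true at each world — u:{}; v:{q}.
u ⊮ q ∨ ¬q: neither disjunct is forced at u.
u lacks atom q, so u ⊮ q.
So the root u does not force the formula.

No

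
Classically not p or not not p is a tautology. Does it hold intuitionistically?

This is the weak law of excluded middle, which is not intuitionistically valid.
A Kripke countermodel: worlds 0, 1, 2; order generated by 0 <= 1, 0 <= 2; atoms true at each world — 0:{}; 1:{p}; 2:{}.
0 does not force not p or not not p: neither disjunct is forced at 0.
0 does not force not p since 1 is accessible from 0 and 1 forces p.
So the root 0 does not force the formula.

No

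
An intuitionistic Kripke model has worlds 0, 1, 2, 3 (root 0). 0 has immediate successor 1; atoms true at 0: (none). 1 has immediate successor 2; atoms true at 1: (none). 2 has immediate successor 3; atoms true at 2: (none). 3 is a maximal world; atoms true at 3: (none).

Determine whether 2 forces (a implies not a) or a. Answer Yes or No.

Yes

2 forces (a implies not a) or a via the disjunct a implies not a.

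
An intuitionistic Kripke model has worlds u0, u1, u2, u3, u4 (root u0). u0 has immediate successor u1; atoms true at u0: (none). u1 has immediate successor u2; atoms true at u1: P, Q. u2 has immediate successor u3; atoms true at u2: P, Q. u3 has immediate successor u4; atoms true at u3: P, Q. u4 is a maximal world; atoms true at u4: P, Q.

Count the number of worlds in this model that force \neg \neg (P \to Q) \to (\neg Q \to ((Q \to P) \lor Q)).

u0: forces it.
u1: forces it.
u2: forces it.
u3: forces it.
u4: forces it.
Worlds forcing the formula: {u0, u1, u2, u3, u4}.

5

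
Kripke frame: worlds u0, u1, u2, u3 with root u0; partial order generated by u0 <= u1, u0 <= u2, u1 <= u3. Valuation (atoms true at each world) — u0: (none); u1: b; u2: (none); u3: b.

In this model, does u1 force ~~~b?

u1 ||-/- ~~~b since u1 is accessible from u1 and u1 ||- ~~b.
u1 ||- ~~b: no world accessible from u1 forces ~b.

No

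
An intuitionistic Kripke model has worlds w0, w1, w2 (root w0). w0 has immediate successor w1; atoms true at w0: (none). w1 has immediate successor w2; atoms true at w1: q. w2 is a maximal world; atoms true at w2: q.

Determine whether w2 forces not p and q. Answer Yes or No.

Yes

w2 forces not p and q since w2 forces both conjuncts.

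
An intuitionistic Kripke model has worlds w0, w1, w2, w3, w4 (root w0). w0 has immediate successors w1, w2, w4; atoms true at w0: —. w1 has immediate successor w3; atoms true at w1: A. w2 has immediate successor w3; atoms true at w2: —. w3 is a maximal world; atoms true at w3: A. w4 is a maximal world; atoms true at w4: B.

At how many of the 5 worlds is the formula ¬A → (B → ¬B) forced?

w0: does not force it — w0 ⊮ ¬A → (B → ¬B): at the accessible world w4, w4 ⊩ ¬A but w4 ⊮ B → ¬B.
w1: forces it.
w2: forces it.
w3: forces it.
w4: does not force it.
Worlds forcing the formula: {w1, w2, w3}.

3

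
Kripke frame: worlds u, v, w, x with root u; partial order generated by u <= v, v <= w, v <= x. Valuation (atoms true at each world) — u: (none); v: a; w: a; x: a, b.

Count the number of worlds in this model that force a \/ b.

u: does not force it — u ||-/- a \/ b: neither disjunct is forced at u.
v: forces it.
w: forces it.
x: forces it.
Worlds forcing the formula: {v, w, x}.

3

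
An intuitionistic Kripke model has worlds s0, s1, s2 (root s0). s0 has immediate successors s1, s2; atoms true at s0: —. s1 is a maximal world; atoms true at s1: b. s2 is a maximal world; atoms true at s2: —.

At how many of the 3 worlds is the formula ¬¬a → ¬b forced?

3

s0: forces it.
s1: forces it.
s2: forces it.
Worlds forcing the formula: {s0, s1, s2}.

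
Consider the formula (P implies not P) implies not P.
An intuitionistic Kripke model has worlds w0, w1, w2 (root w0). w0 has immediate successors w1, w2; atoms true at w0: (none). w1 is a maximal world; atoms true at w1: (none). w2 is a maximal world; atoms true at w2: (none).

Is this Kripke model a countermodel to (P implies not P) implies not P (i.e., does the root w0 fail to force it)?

w0 forces (P implies not P) implies not P: every world accessible from w0 that forces P implies not P (namely w0, w1, w2) also forces not P.
So the root w0 forces (P implies not P) implies not P; the model is not a countermodel.

No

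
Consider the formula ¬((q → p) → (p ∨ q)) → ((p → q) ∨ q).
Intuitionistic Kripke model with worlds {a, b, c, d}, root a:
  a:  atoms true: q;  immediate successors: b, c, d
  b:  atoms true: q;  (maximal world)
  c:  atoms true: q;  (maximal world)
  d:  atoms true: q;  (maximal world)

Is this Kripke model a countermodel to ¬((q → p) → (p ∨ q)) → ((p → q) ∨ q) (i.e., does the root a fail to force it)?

a ⊩ ¬((q → p) → (p ∨ q)) → ((p → q) ∨ q) vacuously: no world accessible from a forces the antecedent ¬((q → p) → (p ∨ q)).
So the root a forces ¬((q → p) → (p ∨ q)) → ((p → q) ∨ q); the model is not a countermodel.

No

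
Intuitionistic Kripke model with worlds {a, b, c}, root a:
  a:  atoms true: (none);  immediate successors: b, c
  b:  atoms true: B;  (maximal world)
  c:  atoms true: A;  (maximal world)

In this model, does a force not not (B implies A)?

a does not force not not (B implies A) since b is accessible from a and b forces not (B implies A).
b forces not (B implies A): no world accessible from b forces B implies A.

No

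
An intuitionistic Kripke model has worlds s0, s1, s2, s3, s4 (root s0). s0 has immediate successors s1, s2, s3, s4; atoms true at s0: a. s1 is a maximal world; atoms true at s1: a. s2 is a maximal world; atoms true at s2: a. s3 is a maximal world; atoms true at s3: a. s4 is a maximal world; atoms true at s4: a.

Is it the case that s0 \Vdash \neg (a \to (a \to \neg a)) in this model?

Yes

s0 \Vdash \neg (a \to (a \to \neg a)): no world accessible from s0 forces a \to (a \to \neg a).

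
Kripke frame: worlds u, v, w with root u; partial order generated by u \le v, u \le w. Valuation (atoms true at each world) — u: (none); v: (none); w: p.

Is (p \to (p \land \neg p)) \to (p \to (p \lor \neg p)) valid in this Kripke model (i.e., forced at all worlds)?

u \Vdash (p \to (p \land \neg p)) \to (p \to (p \lor \neg p)): every world accessible from u that forces p \to (p \land \neg p) (namely v) also forces p \to (p \lor \neg p).
Since the root u forces (p \to (p \land \neg p)) \to (p \to (p \lor \neg p)) and forcing is persistent (monotone upward), every world forces it.

Yes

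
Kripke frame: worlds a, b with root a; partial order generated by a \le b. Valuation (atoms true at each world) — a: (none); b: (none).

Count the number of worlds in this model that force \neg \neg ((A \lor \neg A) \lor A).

a: forces it.
b: forces it.
Worlds forcing the formula: {a, b}.

2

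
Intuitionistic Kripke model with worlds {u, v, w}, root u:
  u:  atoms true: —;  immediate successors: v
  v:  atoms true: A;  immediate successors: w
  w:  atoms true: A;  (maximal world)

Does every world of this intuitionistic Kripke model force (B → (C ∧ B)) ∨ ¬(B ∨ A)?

Yes

u ⊩ (B → (C ∧ B)) ∨ ¬(B ∨ A) via the disjunct B → (C ∧ B).
Since the root u forces (B → (C ∧ B)) ∨ ¬(B ∨ A) and forcing is persistent (monotone upward), every world forces it.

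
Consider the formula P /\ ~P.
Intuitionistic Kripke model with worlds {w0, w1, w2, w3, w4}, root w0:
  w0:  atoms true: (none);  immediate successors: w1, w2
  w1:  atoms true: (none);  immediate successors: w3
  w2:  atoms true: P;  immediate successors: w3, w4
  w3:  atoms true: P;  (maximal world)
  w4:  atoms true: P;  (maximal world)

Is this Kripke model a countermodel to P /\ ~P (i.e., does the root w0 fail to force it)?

Yes

w0 ||-/- P /\ ~P since w0 fails P.
So the root w0 does not force P /\ ~P; the model is a countermodel.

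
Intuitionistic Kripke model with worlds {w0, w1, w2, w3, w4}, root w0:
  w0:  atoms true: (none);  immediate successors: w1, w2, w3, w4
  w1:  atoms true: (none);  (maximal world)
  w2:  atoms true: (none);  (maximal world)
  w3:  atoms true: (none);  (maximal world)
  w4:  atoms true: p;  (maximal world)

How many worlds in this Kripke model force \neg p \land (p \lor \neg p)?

w0: does not force it — w0 \nVdash \neg p \land (p \lor \neg p) since w0 fails \neg p.
w1: forces it.
w2: forces it.
w3: forces it.
w4: does not force it.
Worlds forcing the formula: {w1, w2, w3}.

3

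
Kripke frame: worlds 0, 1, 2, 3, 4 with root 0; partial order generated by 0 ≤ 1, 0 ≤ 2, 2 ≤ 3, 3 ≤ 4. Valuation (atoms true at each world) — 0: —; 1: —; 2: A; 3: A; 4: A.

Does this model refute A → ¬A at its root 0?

0 ⊮ A → ¬A: at the accessible world 2, 2 ⊩ A but 2 ⊮ ¬A.
2 ⊮ ¬A since 2 is accessible from 2 and 2 ⊩ A.
So the root 0 does not force A → ¬A; the model is a countermodel.

Yes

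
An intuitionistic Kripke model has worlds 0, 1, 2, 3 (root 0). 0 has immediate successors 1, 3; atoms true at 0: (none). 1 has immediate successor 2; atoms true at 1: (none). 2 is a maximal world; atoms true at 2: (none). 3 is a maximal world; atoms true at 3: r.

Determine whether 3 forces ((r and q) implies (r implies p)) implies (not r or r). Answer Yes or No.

Yes

3 forces ((r and q) implies (r implies p)) implies (not r or r): every world accessible from 3 that forces (r and q) implies (r implies p) (namely 3) also forces not r or r.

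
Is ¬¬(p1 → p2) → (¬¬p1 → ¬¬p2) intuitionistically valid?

This is the distribution of double negation over implication, which is intuitionistically derivable.
Assume ¬¬(p1 → p2) and ¬¬p1; suppose ¬p2. Then p1 → p2 would give ¬p1 (by contraposition), contradicting ¬¬p1; so ¬(p1 → p2), contradicting ¬¬(p1 → p2). Hence ¬¬p2.

Yes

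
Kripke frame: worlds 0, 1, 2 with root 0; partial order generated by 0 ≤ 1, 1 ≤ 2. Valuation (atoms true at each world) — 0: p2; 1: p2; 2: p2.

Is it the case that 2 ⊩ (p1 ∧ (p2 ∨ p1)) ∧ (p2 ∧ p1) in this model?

No

2 ⊮ (p1 ∧ (p2 ∨ p1)) ∧ (p2 ∧ p1) since 2 fails p1 ∧ (p2 ∨ p1).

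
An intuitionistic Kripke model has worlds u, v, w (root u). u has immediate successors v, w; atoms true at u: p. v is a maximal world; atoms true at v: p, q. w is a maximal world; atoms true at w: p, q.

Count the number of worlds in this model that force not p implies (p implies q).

3

u: forces it.
v: forces it.
w: forces it.
Worlds forcing the formula: {u, v, w}.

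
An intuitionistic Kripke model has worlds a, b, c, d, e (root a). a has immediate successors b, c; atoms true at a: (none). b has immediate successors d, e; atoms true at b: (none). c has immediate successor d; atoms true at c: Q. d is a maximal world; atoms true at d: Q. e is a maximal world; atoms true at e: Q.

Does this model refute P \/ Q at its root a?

a ||-/- P \/ Q: neither disjunct is forced at a.
a lacks atom P, so a ||-/- P.
So the root a does not force P \/ Q; the model is a countermodel.

Yes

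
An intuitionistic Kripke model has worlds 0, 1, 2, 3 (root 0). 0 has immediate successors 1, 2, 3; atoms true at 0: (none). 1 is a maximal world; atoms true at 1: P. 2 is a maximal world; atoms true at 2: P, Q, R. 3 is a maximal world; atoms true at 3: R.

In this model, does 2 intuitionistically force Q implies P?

Yes

2 forces Q implies P: every world accessible from 2 that forces Q (namely 2) also forces P.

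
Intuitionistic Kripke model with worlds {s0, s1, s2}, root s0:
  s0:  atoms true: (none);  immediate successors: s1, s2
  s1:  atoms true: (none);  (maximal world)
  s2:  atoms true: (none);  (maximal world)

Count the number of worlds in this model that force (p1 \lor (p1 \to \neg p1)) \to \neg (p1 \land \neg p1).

s0: forces it.
s1: forces it.
s2: forces it.
Worlds forcing the formula: {s0, s1, s2}.

3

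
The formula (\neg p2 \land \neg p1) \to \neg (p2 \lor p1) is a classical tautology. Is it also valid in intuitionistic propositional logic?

This is a constructively valid De Morgan direction (conjunction of negations to negated disjunction), which is intuitionistically derivable.
If both \neg p2 and \neg p1 hold at a world, no accessible world forces p2 or forces p1, so none forces p2 \lor p1.

Yes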